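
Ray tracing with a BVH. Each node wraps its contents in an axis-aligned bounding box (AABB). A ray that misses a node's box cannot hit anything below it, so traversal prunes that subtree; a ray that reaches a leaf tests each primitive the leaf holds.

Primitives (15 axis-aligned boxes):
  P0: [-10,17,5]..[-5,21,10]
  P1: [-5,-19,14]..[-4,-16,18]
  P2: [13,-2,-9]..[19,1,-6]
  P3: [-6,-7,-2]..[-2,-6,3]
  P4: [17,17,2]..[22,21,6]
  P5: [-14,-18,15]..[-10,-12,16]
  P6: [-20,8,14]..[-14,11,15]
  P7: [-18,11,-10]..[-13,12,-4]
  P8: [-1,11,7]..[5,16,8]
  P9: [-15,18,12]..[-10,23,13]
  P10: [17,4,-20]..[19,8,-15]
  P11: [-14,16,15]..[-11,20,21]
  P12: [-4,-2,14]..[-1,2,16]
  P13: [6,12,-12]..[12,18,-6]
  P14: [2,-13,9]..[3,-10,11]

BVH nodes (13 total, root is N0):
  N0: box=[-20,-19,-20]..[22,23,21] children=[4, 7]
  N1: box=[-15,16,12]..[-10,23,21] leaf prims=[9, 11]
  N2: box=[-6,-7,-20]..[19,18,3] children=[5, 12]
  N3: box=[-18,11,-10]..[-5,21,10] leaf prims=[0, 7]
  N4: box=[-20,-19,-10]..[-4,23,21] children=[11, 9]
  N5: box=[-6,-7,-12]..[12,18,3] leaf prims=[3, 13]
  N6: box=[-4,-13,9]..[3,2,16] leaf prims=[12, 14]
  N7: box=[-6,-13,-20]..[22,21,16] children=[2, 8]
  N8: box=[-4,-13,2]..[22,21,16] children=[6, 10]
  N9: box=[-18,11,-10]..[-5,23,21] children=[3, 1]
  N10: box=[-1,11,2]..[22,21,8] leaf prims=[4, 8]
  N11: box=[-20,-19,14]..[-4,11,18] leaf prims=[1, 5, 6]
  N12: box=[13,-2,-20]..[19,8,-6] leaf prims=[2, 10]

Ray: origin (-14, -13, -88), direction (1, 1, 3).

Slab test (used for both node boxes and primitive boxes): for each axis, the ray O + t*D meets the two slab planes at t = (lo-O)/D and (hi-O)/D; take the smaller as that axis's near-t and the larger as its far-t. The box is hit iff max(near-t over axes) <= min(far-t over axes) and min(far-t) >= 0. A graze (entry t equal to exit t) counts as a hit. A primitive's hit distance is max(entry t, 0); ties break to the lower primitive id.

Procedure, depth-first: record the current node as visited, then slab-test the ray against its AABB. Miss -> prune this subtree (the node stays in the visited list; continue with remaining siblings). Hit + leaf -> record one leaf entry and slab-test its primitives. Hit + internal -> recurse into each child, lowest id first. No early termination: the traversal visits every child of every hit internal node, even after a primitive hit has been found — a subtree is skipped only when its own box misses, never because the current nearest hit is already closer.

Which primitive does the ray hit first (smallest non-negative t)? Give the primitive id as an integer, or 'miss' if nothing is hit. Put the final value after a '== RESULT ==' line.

Walk:
N0 x:[-6,36] y:[-6,36] z:[68/3,109/3] -> hit [68/3,36], descend [4, 7]
  N4 x:[-6,10] y:[-6,36] z:[26,109/3] -> miss, prune
  N7 x:[8,36] y:[0,34] z:[68/3,104/3] -> hit [68/3,34], descend [2, 8]
    N2 x:[8,33] y:[6,31] z:[68/3,91/3] -> hit [68/3,91/3], descend [5, 12]
      N5 x:[8,26] y:[6,31] z:[76/3,91/3] -> hit [76/3,26] leaf, test {P3(miss), P13@t=76/3}
      N12 x:[27,33] y:[11,21] z:[68/3,82/3] -> miss, prune
    N8 x:[10,36] y:[0,34] z:[30,104/3] -> hit [30,34], descend [6, 10]
      N6 x:[10,17] y:[0,15] z:[97/3,104/3] -> miss, prune
      N10 x:[13,36] y:[24,34] z:[30,32] -> hit [30,32] leaf, test {P4@t=31, P8(miss)}

order=[0, 4, 7, 2, 5, 12, 8, 6, 10]  |boxes|=9  |leaves|=2  hit=P13

== RESULT ==
13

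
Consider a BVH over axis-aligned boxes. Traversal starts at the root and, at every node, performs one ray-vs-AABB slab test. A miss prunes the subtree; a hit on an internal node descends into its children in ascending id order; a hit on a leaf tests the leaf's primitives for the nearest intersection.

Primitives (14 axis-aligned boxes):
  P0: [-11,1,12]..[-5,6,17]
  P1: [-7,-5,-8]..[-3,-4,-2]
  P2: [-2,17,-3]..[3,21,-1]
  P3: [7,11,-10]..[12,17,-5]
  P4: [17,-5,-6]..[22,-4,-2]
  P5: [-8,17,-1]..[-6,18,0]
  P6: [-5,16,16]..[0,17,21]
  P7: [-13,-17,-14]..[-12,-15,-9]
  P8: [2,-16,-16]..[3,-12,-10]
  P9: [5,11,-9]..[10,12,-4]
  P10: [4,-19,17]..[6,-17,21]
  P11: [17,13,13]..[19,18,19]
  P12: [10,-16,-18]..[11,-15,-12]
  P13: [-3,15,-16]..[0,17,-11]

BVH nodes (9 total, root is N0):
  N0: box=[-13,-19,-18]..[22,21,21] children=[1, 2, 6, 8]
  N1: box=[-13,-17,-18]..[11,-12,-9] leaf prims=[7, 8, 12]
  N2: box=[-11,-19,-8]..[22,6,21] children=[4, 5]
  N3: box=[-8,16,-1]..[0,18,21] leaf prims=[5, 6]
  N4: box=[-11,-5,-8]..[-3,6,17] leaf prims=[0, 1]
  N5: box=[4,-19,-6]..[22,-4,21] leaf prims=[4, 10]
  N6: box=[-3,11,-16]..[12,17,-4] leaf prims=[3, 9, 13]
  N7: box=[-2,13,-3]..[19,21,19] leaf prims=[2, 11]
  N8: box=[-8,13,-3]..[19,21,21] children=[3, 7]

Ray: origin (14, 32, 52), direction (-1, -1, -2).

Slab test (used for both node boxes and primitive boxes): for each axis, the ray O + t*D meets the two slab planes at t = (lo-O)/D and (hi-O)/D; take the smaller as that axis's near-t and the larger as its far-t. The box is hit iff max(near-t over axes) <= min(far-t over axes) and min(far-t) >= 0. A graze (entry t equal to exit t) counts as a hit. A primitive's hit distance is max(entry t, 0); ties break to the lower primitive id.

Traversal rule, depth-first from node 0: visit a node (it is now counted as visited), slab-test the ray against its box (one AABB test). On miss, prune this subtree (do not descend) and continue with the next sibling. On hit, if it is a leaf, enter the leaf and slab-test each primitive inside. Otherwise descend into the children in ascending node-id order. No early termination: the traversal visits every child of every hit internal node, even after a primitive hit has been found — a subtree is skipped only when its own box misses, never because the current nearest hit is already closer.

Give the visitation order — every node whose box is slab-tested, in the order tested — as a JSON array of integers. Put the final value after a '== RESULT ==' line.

Walk:
N0 x:[-8,27] y:[11,51] z:[31/2,35] -> hit [31/2,27], descend [1, 2, 6, 8]
  N1 x:[3,27] y:[44,49] z:[61/2,35] -> miss, prune
  N2 x:[-8,25] y:[26,51] z:[31/2,30] -> miss, prune
  N6 x:[2,17] y:[15,21] z:[28,34] -> miss, prune
  N8 x:[-5,22] y:[11,19] z:[31/2,55/2] -> hit [31/2,19], descend [3, 7]
    N3 x:[14,22] y:[14,16] z:[31/2,53/2] -> hit [31/2,16] leaf, test {P5(miss), P6@t=31/2}
    N7 x:[-5,16] y:[11,19] z:[33/2,55/2] -> miss, prune

Summary -> nodes [0, 1, 2, 6, 8, 3, 7]; box-tests=7; leaf-entries=1; first=P6

== RESULT ==
[0, 1, 2, 6, 8, 3, 7]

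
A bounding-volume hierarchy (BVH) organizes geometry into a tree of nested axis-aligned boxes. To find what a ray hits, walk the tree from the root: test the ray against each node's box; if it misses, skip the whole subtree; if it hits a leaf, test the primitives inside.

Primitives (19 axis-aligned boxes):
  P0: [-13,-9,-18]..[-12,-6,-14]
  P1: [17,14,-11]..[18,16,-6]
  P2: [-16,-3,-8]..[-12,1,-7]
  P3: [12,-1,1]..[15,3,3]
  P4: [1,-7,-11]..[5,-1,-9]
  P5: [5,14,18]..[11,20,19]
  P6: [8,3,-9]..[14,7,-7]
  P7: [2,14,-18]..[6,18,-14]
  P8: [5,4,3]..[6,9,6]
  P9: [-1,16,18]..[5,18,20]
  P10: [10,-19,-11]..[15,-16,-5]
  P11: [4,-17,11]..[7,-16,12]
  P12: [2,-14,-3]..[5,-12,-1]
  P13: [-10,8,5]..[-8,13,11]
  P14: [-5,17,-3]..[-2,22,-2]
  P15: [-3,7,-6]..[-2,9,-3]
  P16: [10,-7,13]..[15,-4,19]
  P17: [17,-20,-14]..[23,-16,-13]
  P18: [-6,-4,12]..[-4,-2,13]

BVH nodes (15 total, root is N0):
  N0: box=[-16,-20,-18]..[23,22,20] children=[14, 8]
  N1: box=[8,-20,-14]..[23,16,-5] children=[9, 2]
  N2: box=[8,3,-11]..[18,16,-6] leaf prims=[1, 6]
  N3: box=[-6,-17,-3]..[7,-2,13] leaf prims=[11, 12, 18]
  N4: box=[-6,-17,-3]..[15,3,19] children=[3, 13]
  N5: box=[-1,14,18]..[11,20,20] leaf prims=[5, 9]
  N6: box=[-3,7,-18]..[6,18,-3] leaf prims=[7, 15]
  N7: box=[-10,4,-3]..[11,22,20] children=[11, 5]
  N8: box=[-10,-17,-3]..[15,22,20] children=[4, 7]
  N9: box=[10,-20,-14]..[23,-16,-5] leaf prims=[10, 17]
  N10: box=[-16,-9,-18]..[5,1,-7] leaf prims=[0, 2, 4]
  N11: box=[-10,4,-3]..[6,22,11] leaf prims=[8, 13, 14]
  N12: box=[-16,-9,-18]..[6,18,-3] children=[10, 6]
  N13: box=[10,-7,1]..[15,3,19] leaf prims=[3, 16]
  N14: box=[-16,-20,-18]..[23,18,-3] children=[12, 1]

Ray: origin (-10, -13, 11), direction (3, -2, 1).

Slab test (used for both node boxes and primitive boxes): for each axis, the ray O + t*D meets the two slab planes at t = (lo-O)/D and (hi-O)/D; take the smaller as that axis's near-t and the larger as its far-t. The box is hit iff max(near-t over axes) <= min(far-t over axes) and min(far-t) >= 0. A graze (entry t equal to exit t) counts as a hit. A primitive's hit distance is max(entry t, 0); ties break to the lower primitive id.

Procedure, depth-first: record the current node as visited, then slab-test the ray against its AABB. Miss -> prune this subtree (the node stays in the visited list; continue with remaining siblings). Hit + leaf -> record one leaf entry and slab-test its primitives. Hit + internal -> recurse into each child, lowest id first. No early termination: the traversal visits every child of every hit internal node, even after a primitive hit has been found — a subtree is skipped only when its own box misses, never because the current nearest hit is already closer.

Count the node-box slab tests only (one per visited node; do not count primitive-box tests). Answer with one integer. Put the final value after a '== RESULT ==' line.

Trace the traversal:
N0 x:[-2,11] y:[-35/2,7/2] z:[-29,9] -> hit [-2,7/2], descend [8, 14]
  N8 x:[0,25/3] y:[-35/2,2] z:[-14,9] -> hit [0,2], descend [4, 7]
    N4 x:[4/3,25/3] y:[-8,2] z:[-14,8] -> hit [4/3,2], descend [3, 13]
      N3 x:[4/3,17/3] y:[-11/2,2] z:[-14,2] -> hit [4/3,2] leaf, test {P11(miss), P12(miss), P18(miss)}
      N13 x:[20/3,25/3] y:[-8,-3] z:[-10,8] -> miss, prune
    N7 x:[0,7] y:[-35/2,-17/2] z:[-14,9] -> miss, prune
  N14 x:[-2,11] y:[-31/2,7/2] z:[-29,-14] -> miss, prune

order=[0, 8, 4, 3, 13, 7, 14]  |boxes|=7  |leaves|=1  hit=miss

== RESULT ==
7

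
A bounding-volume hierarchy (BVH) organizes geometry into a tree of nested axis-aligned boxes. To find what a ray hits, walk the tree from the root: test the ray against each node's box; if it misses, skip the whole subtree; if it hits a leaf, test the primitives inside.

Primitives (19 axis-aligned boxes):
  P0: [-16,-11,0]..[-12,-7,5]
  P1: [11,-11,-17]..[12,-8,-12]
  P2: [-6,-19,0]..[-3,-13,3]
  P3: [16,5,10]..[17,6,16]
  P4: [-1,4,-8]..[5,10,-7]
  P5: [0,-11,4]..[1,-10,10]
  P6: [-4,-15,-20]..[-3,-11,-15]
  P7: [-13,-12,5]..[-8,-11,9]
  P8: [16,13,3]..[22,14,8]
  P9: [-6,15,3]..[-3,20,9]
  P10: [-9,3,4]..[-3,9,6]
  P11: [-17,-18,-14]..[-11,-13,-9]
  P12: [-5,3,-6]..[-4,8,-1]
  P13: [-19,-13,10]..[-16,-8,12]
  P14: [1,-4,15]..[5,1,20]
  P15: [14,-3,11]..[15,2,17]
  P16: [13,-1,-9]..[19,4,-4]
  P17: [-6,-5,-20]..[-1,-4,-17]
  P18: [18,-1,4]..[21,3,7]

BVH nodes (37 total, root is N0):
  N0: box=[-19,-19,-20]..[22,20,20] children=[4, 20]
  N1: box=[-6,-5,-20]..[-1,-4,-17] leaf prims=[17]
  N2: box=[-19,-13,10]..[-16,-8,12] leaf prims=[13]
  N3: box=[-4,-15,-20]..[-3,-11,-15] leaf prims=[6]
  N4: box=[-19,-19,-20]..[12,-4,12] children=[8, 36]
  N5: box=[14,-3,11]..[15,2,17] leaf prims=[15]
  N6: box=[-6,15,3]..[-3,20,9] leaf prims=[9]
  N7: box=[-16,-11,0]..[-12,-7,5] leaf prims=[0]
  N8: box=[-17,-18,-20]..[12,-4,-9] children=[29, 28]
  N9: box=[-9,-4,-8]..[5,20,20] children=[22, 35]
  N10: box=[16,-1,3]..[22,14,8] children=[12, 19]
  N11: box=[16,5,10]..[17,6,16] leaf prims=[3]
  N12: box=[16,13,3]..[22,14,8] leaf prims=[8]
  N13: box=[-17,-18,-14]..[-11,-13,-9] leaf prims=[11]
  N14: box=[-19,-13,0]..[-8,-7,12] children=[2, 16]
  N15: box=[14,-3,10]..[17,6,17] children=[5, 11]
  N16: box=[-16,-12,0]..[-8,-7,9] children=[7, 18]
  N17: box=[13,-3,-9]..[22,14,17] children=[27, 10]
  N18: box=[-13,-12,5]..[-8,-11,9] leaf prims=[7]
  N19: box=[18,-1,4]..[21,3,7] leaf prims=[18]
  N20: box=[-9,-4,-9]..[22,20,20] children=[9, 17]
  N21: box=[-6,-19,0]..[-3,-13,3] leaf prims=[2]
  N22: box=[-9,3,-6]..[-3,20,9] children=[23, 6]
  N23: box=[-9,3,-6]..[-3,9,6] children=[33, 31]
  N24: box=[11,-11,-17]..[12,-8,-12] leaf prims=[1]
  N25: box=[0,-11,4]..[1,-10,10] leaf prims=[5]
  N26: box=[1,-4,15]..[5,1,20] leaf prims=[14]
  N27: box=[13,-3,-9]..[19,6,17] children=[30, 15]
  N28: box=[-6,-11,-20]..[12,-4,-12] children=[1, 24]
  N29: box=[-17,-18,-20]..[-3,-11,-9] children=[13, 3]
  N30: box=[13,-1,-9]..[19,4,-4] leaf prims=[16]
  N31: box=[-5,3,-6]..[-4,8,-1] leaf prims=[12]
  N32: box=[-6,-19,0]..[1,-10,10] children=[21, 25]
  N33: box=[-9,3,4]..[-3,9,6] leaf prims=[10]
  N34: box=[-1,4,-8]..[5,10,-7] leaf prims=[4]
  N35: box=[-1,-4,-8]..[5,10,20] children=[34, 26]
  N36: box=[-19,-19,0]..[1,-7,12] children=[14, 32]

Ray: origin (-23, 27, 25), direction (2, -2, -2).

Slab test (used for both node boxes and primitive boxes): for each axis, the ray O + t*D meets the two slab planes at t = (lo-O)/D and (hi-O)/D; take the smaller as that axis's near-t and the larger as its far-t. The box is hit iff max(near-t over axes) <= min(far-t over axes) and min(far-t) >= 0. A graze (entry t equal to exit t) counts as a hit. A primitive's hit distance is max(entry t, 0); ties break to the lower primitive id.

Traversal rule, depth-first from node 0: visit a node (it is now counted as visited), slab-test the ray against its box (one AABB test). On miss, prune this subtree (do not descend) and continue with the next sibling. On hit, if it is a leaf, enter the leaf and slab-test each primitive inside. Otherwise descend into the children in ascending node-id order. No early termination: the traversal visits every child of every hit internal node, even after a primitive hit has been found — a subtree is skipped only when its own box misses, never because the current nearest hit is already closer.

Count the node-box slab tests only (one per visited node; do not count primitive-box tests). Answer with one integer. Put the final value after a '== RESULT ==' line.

Walk:
N0 x:[2,45/2] y:[7/2,23] z:[5/2,45/2] -> hit [7/2,45/2], descend [4, 20]
  N4 x:[2,35/2] y:[31/2,23] z:[13/2,45/2] -> hit [31/2,35/2], descend [8, 36]
    N8 x:[3,35/2] y:[31/2,45/2] z:[17,45/2] -> hit [17,35/2], descend [28, 29]
      N28 x:[17/2,35/2] y:[31/2,19] z:[37/2,45/2] -> miss, prune
      N29 x:[3,10] y:[19,45/2] z:[17,45/2] -> miss, prune
    N36 x:[2,12] y:[17,23] z:[13/2,25/2] -> miss, prune
  N20 x:[7,45/2] y:[7/2,31/2] z:[5/2,17] -> hit [7,31/2], descend [9, 17]
    N9 x:[7,14] y:[7/2,31/2] z:[5/2,33/2] -> hit [7,14], descend [22, 35]
      N22 x:[7,10] y:[7/2,12] z:[8,31/2] -> hit [8,10], descend [6, 23]
        N6 x:[17/2,10] y:[7/2,6] z:[8,11] -> miss, prune
        N23 x:[7,10] y:[9,12] z:[19/2,31/2] -> hit [19/2,10], descend [31, 33]
          N31 x:[9,19/2] y:[19/2,12] z:[13,31/2] -> miss, prune
          N33 x:[7,10] y:[9,12] z:[19/2,21/2] -> hit [19/2,10] leaf, test {P10@t=19/2}
      N35 x:[11,14] y:[17/2,31/2] z:[5/2,33/2] -> hit [11,14], descend [26, 34]
        N26 x:[12,14] y:[13,31/2] z:[5/2,5] -> miss, prune
        N34 x:[11,14] y:[17/2,23/2] z:[16,33/2] -> miss, prune
    N17 x:[18,45/2] y:[13/2,15] z:[4,17] -> miss, prune

17 AABB tests over nodes [0, 4, 8, 28, 29, 36, 20, 9, 22, 6, 23, 31, 33, 35, 26, 34, 17]; 1 leaf entered; closest P10.

== RESULT ==
17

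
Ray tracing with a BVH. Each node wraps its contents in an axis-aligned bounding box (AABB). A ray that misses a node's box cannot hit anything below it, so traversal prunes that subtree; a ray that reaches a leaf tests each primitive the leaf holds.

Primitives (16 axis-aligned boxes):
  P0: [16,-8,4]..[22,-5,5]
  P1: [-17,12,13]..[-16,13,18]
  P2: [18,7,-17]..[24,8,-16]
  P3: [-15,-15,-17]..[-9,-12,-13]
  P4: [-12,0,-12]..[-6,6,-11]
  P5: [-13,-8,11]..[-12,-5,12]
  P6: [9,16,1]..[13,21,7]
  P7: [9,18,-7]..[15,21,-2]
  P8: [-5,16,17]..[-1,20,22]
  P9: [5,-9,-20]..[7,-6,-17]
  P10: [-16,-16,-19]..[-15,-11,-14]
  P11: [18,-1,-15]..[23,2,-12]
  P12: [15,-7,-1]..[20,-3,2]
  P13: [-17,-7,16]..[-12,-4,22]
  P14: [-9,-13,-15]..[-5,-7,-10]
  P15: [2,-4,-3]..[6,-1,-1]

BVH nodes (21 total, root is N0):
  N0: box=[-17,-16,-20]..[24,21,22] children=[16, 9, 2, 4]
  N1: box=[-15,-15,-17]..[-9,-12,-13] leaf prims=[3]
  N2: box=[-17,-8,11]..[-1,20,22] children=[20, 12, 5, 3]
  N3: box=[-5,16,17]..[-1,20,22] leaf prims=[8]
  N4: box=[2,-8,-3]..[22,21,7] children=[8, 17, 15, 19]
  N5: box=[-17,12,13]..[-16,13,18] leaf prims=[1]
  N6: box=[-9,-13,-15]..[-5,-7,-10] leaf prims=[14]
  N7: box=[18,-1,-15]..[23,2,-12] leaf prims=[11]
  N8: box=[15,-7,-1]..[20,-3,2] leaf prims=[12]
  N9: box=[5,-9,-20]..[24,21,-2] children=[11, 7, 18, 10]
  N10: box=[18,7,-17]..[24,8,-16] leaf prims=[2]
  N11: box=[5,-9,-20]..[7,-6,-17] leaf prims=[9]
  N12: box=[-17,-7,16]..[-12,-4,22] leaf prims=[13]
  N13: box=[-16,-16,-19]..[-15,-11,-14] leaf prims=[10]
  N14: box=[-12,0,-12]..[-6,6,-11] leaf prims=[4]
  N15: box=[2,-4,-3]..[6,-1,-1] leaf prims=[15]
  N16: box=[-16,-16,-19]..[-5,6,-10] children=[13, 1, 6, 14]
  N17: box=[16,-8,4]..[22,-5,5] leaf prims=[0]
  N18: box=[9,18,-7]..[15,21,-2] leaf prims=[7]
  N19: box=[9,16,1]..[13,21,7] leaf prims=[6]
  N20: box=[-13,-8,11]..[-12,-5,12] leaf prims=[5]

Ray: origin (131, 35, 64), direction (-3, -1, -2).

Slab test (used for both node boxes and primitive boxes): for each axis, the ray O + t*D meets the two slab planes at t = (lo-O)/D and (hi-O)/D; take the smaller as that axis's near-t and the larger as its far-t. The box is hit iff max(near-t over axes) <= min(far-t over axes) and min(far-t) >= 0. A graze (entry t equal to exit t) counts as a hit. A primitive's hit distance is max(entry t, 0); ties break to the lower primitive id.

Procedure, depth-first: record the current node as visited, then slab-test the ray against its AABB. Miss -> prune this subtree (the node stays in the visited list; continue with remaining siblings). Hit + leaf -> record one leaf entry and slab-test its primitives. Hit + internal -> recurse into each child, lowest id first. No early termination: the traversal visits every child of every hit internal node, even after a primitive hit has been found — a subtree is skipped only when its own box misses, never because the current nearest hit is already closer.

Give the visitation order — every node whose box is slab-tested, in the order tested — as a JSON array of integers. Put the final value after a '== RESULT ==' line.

Traverse from the root:
N0 x:[107/3,148/3] y:[14,51] z:[21,42] -> hit [107/3,42], descend [2, 4, 9, 16]
  N2 x:[44,148/3] y:[15,43] z:[21,53/2] -> miss, prune
  N4 x:[109/3,43] y:[14,43] z:[57/2,67/2] -> miss, prune
  N9 x:[107/3,42] y:[14,44] z:[33,42] -> hit [107/3,42], descend [7, 10, 11, 18]
    N7 x:[36,113/3] y:[33,36] z:[38,79/2] -> miss, prune
    N10 x:[107/3,113/3] y:[27,28] z:[40,81/2] -> miss, prune
    N11 x:[124/3,42] y:[41,44] z:[81/2,42] -> hit [124/3,42] leaf, test {P9@t=124/3}
    N18 x:[116/3,122/3] y:[14,17] z:[33,71/2] -> miss, prune
  N16 x:[136/3,49] y:[29,51] z:[37,83/2] -> miss, prune

order=[0, 2, 4, 9, 7, 10, 11, 18, 16]  |boxes|=9  |leaves|=1  hit=P9

== RESULT ==
[0, 2, 4, 9, 7, 10, 11, 18, 16]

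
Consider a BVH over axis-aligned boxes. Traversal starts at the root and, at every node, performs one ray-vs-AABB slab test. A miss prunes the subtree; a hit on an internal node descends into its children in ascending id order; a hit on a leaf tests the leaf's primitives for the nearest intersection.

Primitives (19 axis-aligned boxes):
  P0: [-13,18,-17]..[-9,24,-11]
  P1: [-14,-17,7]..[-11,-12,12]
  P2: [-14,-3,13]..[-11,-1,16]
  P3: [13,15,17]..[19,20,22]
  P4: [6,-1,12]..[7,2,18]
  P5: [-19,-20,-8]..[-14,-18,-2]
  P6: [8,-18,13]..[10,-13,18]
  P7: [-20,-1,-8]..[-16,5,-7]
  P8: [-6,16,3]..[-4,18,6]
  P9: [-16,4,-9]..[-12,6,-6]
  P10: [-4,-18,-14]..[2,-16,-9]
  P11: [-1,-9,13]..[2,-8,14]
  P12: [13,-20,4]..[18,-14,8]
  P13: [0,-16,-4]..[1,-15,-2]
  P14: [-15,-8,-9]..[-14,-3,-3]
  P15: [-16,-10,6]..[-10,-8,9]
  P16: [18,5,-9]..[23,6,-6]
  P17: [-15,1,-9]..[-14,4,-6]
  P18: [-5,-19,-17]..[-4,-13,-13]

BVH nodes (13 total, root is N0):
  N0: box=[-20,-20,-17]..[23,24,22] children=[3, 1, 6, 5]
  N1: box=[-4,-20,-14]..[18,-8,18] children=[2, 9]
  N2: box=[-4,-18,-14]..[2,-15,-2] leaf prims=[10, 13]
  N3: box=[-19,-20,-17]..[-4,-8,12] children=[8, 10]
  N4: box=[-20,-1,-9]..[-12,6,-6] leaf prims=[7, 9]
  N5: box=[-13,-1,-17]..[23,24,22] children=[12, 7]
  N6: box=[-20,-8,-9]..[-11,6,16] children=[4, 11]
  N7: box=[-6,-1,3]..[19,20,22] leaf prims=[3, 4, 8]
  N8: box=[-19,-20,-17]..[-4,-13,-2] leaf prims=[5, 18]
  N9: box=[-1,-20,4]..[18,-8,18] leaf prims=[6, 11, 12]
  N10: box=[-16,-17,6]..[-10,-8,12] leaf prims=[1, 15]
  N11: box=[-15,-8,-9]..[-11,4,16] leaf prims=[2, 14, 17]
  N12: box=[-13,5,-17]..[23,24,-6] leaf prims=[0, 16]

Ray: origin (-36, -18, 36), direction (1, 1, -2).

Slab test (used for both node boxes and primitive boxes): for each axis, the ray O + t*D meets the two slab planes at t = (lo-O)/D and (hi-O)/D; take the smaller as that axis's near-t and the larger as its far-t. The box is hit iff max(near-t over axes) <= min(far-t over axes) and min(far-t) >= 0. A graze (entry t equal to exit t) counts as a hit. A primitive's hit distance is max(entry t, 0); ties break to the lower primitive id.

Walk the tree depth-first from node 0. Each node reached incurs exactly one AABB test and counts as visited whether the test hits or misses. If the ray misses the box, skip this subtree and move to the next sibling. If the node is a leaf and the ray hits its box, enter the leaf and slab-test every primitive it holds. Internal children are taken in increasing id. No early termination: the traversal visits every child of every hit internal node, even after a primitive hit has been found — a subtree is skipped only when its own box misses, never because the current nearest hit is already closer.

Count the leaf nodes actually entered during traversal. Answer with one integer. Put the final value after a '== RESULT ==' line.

Trace the traversal:
N0 x:[16,59] y:[-2,42] z:[7,53/2] -> hit [16,53/2], descend [1, 3, 5, 6]
  N1 x:[32,54] y:[-2,10] z:[9,25] -> miss, prune
  N3 x:[17,32] y:[-2,10] z:[12,53/2] -> miss, prune
  N5 x:[23,59] y:[17,42] z:[7,53/2] -> hit [23,53/2], descend [7, 12]
    N7 x:[30,55] y:[17,38] z:[7,33/2] -> miss, prune
    N12 x:[23,59] y:[23,42] z:[21,53/2] -> hit [23,53/2] leaf, test {P0(miss), P16(miss)}
  N6 x:[16,25] y:[10,24] z:[10,45/2] -> hit [16,45/2], descend [4, 11]
    N4 x:[16,24] y:[17,24] z:[21,45/2] -> hit [21,45/2] leaf, test {P7(miss), P9@t=22}
    N11 x:[21,25] y:[10,22] z:[10,45/2] -> hit [21,22] leaf, test {P2(miss), P14(miss), P17@t=21}

order=[0, 1, 3, 5, 7, 12, 6, 4, 11]  |boxes|=9  |leaves|=3  hit=P17

== RESULT ==
3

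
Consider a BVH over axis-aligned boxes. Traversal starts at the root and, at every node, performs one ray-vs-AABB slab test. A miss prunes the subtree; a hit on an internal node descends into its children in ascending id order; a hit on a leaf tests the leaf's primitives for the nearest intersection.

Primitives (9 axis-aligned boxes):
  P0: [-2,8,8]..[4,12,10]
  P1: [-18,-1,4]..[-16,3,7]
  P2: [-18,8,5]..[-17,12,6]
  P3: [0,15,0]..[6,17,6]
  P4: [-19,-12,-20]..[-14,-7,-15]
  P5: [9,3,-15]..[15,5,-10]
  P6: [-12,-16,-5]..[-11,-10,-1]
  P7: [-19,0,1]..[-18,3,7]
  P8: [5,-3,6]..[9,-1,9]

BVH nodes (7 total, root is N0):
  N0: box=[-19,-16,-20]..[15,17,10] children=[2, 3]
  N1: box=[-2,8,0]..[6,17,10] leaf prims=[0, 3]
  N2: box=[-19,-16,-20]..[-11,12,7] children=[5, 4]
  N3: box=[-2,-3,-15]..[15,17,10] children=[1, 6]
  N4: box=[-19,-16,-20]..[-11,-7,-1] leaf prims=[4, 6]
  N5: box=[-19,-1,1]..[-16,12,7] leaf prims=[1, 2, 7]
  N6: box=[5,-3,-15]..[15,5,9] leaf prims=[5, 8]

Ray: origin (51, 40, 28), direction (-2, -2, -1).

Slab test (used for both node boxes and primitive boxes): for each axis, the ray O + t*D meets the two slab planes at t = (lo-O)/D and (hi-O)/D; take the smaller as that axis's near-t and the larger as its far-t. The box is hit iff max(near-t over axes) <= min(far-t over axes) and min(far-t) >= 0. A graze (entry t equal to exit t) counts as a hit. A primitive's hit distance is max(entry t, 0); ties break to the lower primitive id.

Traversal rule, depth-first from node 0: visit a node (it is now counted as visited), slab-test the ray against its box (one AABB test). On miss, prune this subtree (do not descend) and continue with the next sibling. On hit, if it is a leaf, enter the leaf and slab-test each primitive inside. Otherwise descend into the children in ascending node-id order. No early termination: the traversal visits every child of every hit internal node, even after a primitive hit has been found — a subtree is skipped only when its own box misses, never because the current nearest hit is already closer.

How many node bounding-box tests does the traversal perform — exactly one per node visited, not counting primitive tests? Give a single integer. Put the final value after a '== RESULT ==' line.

Traverse from the root:
N0 x:[18,35] y:[23/2,28] z:[18,48] -> hit [18,28], descend [2, 3]
  N2 x:[31,35] y:[14,28] z:[21,48] -> miss, prune
  N3 x:[18,53/2] y:[23/2,43/2] z:[18,43] -> hit [18,43/2], descend [1, 6]
    N1 x:[45/2,53/2] y:[23/2,16] z:[18,28] -> miss, prune
    N6 x:[18,23] y:[35/2,43/2] z:[19,43] -> hit [19,43/2] leaf, test {P5(miss), P8@t=21}

5 AABB tests over nodes [0, 2, 3, 1, 6]; 1 leaf entered; closest P8.

== RESULT ==
5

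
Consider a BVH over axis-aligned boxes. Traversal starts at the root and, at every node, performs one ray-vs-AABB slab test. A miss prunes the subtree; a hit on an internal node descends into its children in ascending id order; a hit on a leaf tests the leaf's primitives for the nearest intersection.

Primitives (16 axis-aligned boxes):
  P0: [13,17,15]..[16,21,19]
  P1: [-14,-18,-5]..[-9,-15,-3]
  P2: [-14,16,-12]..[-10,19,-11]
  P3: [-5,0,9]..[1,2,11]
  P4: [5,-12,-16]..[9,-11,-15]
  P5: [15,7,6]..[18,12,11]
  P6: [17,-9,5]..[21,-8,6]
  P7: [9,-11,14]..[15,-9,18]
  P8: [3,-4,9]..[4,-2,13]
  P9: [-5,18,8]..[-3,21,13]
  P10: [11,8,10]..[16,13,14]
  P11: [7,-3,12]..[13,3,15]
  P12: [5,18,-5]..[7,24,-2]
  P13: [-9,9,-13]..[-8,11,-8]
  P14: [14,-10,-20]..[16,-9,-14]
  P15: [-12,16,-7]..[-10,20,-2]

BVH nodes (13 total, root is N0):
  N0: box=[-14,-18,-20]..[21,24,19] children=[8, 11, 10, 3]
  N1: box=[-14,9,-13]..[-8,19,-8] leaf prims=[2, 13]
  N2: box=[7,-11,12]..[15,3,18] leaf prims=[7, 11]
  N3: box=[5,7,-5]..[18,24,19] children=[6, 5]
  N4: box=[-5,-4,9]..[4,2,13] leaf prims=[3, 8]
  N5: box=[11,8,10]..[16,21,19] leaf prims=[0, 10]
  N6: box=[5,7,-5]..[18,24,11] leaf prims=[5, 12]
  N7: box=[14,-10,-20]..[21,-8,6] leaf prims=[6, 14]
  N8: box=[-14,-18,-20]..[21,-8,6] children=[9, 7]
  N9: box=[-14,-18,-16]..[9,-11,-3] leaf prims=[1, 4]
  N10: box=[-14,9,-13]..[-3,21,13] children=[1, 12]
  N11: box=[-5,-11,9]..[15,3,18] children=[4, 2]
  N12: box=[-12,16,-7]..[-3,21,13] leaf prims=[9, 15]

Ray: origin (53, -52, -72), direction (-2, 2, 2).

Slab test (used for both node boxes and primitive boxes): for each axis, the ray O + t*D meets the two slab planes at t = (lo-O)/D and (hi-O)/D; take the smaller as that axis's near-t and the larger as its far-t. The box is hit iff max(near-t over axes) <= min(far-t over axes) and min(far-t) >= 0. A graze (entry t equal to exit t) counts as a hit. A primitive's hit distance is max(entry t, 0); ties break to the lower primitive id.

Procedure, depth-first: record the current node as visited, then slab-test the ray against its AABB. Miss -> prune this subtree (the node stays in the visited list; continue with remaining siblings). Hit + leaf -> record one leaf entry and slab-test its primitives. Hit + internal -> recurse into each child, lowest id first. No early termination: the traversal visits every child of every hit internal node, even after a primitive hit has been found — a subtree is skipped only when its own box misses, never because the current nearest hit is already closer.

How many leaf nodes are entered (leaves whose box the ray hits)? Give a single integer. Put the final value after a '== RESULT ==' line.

Walk:
N0 x:[16,67/2] y:[17,38] z:[26,91/2] -> hit [26,67/2], descend [3, 8, 10, 11]
  N3 x:[35/2,24] y:[59/2,38] z:[67/2,91/2] -> miss, prune
  N8 x:[16,67/2] y:[17,22] z:[26,39] -> miss, prune
  N10 x:[28,67/2] y:[61/2,73/2] z:[59/2,85/2] -> hit [61/2,67/2], descend [1, 12]
    N1 x:[61/2,67/2] y:[61/2,71/2] z:[59/2,32] -> hit [61/2,32] leaf, test {P2(miss), P13@t=61/2}
    N12 x:[28,65/2] y:[34,73/2] z:[65/2,85/2] -> miss, prune
  N11 x:[19,29] y:[41/2,55/2] z:[81/2,45] -> miss, prune

Summary -> nodes [0, 3, 8, 10, 1, 12, 11]; box-tests=7; leaf-entries=1; first=P13

== RESULT ==
1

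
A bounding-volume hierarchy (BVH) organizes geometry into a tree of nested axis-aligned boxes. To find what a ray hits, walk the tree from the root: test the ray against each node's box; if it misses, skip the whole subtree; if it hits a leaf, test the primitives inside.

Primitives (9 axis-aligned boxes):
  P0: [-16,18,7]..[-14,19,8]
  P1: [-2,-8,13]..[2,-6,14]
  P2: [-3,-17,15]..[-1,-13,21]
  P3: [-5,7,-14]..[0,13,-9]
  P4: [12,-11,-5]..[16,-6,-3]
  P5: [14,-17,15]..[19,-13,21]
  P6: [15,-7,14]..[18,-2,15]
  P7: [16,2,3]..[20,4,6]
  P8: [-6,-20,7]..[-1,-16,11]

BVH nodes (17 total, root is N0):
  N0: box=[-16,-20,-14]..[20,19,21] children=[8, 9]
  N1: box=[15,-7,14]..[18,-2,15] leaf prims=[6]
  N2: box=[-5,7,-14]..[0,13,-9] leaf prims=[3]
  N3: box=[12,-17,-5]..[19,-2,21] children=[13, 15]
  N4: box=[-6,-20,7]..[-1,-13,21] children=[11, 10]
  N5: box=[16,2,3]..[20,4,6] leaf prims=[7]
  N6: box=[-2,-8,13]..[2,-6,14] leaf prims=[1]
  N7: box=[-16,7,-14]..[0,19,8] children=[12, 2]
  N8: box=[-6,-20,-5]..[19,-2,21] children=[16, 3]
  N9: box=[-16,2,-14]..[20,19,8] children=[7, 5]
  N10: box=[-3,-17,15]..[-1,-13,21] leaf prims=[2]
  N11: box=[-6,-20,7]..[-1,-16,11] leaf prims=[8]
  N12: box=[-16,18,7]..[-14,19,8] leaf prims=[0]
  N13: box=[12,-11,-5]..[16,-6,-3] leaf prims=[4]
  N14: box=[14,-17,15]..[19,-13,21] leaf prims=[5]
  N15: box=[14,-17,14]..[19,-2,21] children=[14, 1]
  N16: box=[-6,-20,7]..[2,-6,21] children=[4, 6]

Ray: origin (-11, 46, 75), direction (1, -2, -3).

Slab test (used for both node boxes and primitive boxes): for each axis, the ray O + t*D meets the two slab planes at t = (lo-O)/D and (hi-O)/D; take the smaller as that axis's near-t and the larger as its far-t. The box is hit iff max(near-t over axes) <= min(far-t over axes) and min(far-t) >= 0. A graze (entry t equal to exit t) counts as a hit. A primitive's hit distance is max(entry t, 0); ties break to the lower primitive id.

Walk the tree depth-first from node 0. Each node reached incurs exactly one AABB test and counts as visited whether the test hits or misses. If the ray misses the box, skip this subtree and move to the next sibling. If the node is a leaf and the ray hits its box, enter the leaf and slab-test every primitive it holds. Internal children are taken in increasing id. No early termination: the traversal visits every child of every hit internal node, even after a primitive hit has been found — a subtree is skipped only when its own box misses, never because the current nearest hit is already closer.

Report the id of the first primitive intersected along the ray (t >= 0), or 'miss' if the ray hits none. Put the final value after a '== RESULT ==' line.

Trace the traversal:
N0 x:[-5,31] y:[27/2,33] z:[18,89/3] -> hit [18,89/3], descend [8, 9]
  N8 x:[5,30] y:[24,33] z:[18,80/3] -> hit [24,80/3], descend [3, 16]
    N3 x:[23,30] y:[24,63/2] z:[18,80/3] -> hit [24,80/3], descend [13, 15]
      N13 x:[23,27] y:[26,57/2] z:[26,80/3] -> hit [26,80/3] leaf, test {P4@t=26}
      N15 x:[25,30] y:[24,63/2] z:[18,61/3] -> miss, prune
    N16 x:[5,13] y:[26,33] z:[18,68/3] -> miss, prune
  N9 x:[-5,31] y:[27/2,22] z:[67/3,89/3] -> miss, prune

order=[0, 8, 3, 13, 15, 16, 9]  |boxes|=7  |leaves|=1  hit=P4

== RESULT ==
4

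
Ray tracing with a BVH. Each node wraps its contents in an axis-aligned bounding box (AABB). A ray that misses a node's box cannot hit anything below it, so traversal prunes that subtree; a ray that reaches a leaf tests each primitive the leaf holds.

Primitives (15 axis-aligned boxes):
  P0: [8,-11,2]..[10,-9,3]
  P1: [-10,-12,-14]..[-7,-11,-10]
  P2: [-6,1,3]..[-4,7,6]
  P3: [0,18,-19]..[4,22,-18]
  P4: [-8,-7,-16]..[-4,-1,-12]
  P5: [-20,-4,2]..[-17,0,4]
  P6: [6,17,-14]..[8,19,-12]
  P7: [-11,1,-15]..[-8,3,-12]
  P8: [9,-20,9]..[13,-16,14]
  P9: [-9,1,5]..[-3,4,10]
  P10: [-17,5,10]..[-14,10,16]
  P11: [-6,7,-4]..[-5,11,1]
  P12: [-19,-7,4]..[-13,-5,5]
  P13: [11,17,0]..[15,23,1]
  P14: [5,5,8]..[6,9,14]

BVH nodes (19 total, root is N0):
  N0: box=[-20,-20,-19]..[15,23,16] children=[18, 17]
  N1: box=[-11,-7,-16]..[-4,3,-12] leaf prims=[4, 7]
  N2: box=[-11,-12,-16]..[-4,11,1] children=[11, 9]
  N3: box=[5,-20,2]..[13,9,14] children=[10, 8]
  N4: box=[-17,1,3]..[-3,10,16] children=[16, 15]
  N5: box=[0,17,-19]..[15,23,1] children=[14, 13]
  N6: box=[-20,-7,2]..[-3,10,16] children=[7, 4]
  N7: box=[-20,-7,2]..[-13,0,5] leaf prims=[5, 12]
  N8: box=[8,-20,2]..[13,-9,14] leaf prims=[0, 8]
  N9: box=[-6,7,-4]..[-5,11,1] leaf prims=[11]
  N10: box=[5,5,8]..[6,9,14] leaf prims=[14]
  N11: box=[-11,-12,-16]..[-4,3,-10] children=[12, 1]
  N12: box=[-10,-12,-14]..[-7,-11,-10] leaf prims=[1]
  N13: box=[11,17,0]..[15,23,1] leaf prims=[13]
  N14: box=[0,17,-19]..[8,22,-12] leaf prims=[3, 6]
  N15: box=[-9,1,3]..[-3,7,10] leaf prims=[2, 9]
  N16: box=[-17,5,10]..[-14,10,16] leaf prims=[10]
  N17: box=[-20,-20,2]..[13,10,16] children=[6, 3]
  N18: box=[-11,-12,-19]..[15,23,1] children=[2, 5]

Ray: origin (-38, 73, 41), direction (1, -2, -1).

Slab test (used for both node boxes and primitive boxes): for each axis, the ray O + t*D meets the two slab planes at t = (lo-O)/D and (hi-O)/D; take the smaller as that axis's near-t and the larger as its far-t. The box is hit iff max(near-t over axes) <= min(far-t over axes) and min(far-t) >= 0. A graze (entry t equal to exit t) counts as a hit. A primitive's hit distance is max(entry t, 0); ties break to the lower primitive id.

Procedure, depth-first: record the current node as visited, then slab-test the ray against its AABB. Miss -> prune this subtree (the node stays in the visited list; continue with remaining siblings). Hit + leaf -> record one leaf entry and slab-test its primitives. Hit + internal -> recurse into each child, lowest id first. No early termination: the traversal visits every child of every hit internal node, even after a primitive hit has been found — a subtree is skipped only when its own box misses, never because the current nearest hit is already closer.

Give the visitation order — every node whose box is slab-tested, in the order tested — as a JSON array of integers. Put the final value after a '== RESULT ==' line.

Traverse from the root:
N0 x:[18,53] y:[25,93/2] z:[25,60] -> hit [25,93/2], descend [17, 18]
  N17 x:[18,51] y:[63/2,93/2] z:[25,39] -> hit [63/2,39], descend [3, 6]
    N3 x:[43,51] y:[32,93/2] z:[27,39] -> miss, prune
    N6 x:[18,35] y:[63/2,40] z:[25,39] -> hit [63/2,35], descend [4, 7]
      N4 x:[21,35] y:[63/2,36] z:[25,38] -> hit [63/2,35], descend [15, 16]
        N15 x:[29,35] y:[33,36] z:[31,38] -> hit [33,35] leaf, test {P2(miss), P9@t=69/2}
        N16 x:[21,24] y:[63/2,34] z:[25,31] -> miss, prune
      N7 x:[18,25] y:[73/2,40] z:[36,39] -> miss, prune
  N18 x:[27,53] y:[25,85/2] z:[40,60] -> hit [40,85/2], descend [2, 5]
    N2 x:[27,34] y:[31,85/2] z:[40,57] -> miss, prune
    N5 x:[38,53] y:[25,28] z:[40,60] -> miss, prune

Visited [0, 17, 3, 6, 4, 15, 16, 7, 18, 2, 5]. Tests: 11 box, 1 leaf. Nearest: P9.

== RESULT ==
[0, 17, 3, 6, 4, 15, 16, 7, 18, 2, 5]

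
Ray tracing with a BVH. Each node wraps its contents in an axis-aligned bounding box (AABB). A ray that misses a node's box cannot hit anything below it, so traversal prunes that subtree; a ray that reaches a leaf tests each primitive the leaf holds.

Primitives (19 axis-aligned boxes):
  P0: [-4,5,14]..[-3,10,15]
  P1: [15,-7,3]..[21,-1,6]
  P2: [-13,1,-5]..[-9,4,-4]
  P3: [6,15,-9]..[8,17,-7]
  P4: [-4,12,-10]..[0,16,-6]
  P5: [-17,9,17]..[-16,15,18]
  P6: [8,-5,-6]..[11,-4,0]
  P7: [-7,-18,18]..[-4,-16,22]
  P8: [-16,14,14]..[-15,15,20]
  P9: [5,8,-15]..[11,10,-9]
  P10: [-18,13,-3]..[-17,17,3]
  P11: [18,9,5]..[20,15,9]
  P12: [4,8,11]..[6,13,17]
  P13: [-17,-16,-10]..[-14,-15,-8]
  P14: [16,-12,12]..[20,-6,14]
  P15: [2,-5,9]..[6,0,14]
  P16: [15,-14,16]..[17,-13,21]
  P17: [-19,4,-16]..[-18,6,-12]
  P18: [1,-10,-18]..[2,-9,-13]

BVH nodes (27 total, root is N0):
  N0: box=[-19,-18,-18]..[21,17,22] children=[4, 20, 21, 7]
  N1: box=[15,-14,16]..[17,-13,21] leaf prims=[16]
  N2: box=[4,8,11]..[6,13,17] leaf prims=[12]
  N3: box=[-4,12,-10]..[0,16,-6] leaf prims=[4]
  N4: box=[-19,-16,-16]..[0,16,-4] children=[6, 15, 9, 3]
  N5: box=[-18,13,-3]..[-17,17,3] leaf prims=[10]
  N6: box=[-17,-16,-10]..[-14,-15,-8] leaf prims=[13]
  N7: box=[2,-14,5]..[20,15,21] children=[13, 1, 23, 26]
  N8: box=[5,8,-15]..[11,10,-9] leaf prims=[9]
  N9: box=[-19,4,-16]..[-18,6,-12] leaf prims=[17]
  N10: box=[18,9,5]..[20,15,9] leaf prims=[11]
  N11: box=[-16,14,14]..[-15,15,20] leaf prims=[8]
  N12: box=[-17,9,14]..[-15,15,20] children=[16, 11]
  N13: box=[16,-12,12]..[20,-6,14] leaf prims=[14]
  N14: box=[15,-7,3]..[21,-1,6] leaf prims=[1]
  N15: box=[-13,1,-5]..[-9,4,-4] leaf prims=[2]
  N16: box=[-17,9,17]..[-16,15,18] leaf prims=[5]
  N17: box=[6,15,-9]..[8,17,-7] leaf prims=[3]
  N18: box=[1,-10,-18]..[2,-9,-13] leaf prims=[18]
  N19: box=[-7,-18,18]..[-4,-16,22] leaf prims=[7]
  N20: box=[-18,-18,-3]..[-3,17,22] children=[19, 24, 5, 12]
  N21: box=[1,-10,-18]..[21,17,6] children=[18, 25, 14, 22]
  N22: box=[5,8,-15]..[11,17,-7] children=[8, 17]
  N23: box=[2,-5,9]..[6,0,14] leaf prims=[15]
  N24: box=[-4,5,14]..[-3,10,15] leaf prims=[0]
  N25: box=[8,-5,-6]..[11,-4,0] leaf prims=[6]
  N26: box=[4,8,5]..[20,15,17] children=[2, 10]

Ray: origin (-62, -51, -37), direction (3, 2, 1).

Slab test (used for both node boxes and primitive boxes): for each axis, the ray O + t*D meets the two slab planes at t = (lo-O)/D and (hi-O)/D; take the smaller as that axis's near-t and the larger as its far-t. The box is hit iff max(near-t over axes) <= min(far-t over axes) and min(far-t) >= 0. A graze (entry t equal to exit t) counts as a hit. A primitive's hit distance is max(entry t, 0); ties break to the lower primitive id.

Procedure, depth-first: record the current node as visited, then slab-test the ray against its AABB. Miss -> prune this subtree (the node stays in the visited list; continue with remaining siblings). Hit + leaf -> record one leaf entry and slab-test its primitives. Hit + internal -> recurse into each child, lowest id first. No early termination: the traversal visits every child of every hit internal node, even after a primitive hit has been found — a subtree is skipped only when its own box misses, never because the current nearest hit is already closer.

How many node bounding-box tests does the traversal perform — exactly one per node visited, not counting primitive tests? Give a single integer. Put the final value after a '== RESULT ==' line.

Traverse from the root:
N0 x:[43/3,83/3] y:[33/2,34] z:[19,59] -> hit [19,83/3], descend [4, 7, 20, 21]
  N4 x:[43/3,62/3] y:[35/2,67/2] z:[21,33] -> miss, prune
  N7 x:[64/3,82/3] y:[37/2,33] z:[42,58] -> miss, prune
  N20 x:[44/3,59/3] y:[33/2,34] z:[34,59] -> miss, prune
  N21 x:[21,83/3] y:[41/2,34] z:[19,43] -> hit [21,83/3], descend [14, 18, 22, 25]
    N14 x:[77/3,83/3] y:[22,25] z:[40,43] -> miss, prune
    N18 x:[21,64/3] y:[41/2,21] z:[19,24] -> hit [21,21] leaf, test {P18@t=21}
    N22 x:[67/3,73/3] y:[59/2,34] z:[22,30] -> miss, prune
    N25 x:[70/3,73/3] y:[23,47/2] z:[31,37] -> miss, prune

order=[0, 4, 7, 20, 21, 14, 18, 22, 25]  |boxes|=9  |leaves|=1  hit=P18

== RESULT ==
9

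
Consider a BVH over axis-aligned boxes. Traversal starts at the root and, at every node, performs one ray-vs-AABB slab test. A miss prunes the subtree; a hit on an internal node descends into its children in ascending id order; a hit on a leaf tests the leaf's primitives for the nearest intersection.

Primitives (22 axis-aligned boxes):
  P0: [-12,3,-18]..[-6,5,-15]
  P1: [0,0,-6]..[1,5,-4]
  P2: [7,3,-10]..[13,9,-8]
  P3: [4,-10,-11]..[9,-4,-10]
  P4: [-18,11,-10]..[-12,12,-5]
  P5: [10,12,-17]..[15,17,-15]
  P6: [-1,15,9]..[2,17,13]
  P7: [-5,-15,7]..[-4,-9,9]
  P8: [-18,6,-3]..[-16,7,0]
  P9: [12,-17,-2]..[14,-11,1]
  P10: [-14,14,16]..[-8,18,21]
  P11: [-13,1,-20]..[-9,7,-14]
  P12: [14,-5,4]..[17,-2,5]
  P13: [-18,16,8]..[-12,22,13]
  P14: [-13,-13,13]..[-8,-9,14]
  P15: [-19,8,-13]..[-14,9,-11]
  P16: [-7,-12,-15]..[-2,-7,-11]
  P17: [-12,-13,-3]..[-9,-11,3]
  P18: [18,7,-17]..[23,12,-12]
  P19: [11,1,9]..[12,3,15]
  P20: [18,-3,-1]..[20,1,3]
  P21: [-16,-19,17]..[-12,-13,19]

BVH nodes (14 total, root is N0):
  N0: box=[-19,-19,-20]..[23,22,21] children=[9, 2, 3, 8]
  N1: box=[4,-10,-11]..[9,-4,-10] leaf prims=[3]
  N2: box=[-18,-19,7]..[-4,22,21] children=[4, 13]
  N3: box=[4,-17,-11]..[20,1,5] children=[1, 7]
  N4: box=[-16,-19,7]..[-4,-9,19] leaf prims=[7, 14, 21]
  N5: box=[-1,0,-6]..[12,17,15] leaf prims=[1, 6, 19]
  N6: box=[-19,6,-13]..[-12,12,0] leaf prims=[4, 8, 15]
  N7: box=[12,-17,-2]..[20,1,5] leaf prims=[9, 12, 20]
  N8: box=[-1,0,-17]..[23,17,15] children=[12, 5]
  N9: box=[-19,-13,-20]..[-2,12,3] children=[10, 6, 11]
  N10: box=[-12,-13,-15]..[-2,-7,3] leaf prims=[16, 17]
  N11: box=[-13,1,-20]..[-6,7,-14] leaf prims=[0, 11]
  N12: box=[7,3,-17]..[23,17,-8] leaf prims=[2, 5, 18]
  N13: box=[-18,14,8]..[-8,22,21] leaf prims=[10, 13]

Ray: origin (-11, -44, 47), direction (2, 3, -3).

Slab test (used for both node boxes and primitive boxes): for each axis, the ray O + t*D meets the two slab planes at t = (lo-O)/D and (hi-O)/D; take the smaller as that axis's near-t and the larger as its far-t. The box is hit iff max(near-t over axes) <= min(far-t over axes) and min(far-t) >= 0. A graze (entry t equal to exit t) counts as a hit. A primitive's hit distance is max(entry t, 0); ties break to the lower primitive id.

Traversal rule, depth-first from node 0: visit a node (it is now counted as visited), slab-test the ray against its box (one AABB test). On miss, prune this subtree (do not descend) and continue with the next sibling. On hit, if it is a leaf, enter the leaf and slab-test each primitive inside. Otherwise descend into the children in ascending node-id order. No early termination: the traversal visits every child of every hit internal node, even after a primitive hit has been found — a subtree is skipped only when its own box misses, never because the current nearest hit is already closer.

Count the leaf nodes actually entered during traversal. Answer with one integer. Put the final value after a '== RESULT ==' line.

Traverse from the root:
N0 x:[-4,17] y:[25/3,22] z:[26/3,67/3] -> hit [26/3,17], descend [2, 3, 8, 9]
  N2 x:[-7/2,7/2] y:[25/3,22] z:[26/3,40/3] -> miss, prune
  N3 x:[15/2,31/2] y:[9,15] z:[14,58/3] -> hit [14,15], descend [1, 7]
    N1 x:[15/2,10] y:[34/3,40/3] z:[19,58/3] -> miss, prune
    N7 x:[23/2,31/2] y:[9,15] z:[14,49/3] -> hit [14,15] leaf, test {P9(miss), P12@t=14, P20@t=44/3}
  N8 x:[5,17] y:[44/3,61/3] z:[32/3,64/3] -> hit [44/3,17], descend [5, 12]
    N5 x:[5,23/2] y:[44/3,61/3] z:[32/3,53/3] -> miss, prune
    N12 x:[9,17] y:[47/3,61/3] z:[55/3,64/3] -> miss, prune
  N9 x:[-4,9/2] y:[31/3,56/3] z:[44/3,67/3] -> miss, prune

9 AABB tests over nodes [0, 2, 3, 1, 7, 8, 5, 12, 9]; 1 leaf entered; closest P12.

== RESULT ==
1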